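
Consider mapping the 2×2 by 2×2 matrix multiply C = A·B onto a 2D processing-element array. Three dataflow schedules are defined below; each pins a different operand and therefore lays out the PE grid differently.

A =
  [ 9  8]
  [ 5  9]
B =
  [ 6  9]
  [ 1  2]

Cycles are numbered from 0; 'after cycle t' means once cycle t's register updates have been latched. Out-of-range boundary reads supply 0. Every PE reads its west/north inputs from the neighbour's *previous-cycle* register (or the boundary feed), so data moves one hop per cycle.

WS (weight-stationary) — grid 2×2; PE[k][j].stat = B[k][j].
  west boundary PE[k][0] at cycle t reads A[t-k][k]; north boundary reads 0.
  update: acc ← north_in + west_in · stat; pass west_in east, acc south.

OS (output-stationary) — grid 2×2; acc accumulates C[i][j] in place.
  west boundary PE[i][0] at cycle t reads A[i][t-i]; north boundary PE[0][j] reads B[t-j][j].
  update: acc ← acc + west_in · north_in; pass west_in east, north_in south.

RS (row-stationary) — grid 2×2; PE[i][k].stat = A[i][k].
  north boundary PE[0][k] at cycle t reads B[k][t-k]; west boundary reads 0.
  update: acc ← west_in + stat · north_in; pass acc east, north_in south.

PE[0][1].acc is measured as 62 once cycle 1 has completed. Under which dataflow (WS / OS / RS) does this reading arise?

dataflow = RS

WS (2×2 grid), PE[0][1]:
  cycle 0: PE[0][1] → acc 0, east 0, south 0
  cycle 1: PE[0][1] → acc 81, east 9, south 81
OS (2×2 grid), PE[0][1]:
  cycle 0: PE[0][1] → acc 0, east 0, south 0
  cycle 1: PE[0][1] → acc 81, east 9, south 9
RS (2×2 grid), PE[0][1]:
  cycle 0: PE[0][1] → acc 0, east 0, south 0
  cycle 1: PE[0][1] → acc 62, east 62, south 1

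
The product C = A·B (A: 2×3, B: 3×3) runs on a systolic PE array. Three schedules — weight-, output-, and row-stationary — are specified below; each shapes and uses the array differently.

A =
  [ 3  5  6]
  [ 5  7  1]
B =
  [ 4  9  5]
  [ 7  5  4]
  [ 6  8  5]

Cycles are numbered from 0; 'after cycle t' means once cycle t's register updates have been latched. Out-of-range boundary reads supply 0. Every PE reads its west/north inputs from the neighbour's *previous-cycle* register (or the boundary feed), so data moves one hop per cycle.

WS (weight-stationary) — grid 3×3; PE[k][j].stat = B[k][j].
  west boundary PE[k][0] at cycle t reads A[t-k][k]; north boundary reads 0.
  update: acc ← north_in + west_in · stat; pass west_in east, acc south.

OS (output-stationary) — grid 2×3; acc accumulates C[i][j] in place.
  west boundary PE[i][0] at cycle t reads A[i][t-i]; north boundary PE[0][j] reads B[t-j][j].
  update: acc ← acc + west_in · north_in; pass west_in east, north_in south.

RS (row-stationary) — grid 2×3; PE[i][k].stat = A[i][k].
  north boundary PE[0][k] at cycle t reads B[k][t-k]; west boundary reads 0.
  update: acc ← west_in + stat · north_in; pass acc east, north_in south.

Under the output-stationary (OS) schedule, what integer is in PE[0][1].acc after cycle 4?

PE[0][1].acc = 100

OS 2×3: PE[0][1] cycle-by-cycle (with neighbour feeds):
  0: (0,0).acc=12  regs=<3,4>
  0: (0,1).acc=0  regs=<0,0>
  1: (0,0).acc=47  regs=<5,7>
  1: (0,1).acc=27  regs=<3,9>
  2: (0,0).acc=83  regs=<6,6>
  2: (0,1).acc=52  regs=<5,5>
  3: (0,0).acc=83  regs=<0,0>
  3: (0,1).acc=100  regs=<6,8>
  4: (0,0).acc=83  regs=<0,0>
  4: (0,1).acc=100  regs=<0,0>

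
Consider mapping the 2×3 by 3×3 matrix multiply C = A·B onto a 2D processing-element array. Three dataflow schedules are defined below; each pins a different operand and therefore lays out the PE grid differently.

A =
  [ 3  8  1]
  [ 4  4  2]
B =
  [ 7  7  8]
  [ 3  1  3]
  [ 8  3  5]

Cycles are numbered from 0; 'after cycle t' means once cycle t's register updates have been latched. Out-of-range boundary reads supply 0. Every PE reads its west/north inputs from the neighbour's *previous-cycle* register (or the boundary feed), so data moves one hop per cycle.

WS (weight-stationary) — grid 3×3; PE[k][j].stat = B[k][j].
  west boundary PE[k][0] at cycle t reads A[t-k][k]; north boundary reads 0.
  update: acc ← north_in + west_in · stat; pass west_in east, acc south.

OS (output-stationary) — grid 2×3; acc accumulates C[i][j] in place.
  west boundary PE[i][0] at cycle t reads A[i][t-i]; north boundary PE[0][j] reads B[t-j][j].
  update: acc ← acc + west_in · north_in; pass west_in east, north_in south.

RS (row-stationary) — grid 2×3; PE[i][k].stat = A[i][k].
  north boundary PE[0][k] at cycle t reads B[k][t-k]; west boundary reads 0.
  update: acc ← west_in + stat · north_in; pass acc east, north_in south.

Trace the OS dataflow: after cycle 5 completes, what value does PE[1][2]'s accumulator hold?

OS on a 2×3 grid — tracing PE[1][2] and its feeders:
  step 0 · PE0,2: acc=0; fwd→0 fwd↓0
  step 0 · PE1,1: acc=0; fwd→0 fwd↓0
  step 0 · PE1,2: acc=0; fwd→0 fwd↓0
  step 1 · PE0,2: acc=0; fwd→0 fwd↓0
  step 1 · PE1,1: acc=0; fwd→0 fwd↓0
  step 1 · PE1,2: acc=0; fwd→0 fwd↓0
  step 2 · PE0,2: acc=24; fwd→3 fwd↓8
  step 2 · PE1,1: acc=28; fwd→4 fwd↓7
  step 2 · PE1,2: acc=0; fwd→0 fwd↓0
  step 3 · PE0,2: acc=48; fwd→8 fwd↓3
  step 3 · PE1,1: acc=32; fwd→4 fwd↓1
  step 3 · PE1,2: acc=32; fwd→4 fwd↓8
  step 4 · PE0,2: acc=53; fwd→1 fwd↓5
  step 4 · PE1,1: acc=38; fwd→2 fwd↓3
  step 4 · PE1,2: acc=44; fwd→4 fwd↓3
  step 5 · PE0,2: acc=53; fwd→0 fwd↓0
  step 5 · PE1,1: acc=38; fwd→0 fwd↓0
  step 5 · PE1,2: acc=54; fwd→2 fwd↓5

PE[1][2].acc = 54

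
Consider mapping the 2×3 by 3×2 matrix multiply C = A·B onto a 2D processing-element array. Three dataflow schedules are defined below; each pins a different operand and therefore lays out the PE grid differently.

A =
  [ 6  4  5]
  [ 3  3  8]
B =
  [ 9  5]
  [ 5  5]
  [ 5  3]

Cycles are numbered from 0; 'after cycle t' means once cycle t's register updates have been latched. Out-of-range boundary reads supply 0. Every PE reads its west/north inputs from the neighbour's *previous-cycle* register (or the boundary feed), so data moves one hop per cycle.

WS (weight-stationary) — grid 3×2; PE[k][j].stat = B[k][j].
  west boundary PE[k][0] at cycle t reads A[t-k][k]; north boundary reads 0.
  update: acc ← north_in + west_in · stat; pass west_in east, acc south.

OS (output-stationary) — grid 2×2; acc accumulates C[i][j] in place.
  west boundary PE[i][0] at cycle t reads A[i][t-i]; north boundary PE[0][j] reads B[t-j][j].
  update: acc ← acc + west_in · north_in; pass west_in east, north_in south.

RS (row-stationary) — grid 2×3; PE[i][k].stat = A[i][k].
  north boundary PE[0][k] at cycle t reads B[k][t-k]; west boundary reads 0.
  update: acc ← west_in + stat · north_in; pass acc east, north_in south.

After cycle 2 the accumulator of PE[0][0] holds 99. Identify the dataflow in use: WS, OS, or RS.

WS (3×2 grid), PE[0][0]:
  @0  [0,0]  acc 54  |  →6  ↓54
  @1  [0,0]  acc 27  |  →3  ↓27
  @2  [0,0]  acc 0  |  →0  ↓0
OS (2×2 grid), PE[0][0]:
  @0  [0,0]  acc 54  |  →6  ↓9
  @1  [0,0]  acc 74  |  →4  ↓5
  @2  [0,0]  acc 99  |  →5  ↓5
RS (2×3 grid), PE[0][0]:
  @0  [0,0]  acc 54  |  →54  ↓9
  @1  [0,0]  acc 30  |  →30  ↓5
  @2  [0,0]  acc 0  |  →0  ↓0

dataflow = OS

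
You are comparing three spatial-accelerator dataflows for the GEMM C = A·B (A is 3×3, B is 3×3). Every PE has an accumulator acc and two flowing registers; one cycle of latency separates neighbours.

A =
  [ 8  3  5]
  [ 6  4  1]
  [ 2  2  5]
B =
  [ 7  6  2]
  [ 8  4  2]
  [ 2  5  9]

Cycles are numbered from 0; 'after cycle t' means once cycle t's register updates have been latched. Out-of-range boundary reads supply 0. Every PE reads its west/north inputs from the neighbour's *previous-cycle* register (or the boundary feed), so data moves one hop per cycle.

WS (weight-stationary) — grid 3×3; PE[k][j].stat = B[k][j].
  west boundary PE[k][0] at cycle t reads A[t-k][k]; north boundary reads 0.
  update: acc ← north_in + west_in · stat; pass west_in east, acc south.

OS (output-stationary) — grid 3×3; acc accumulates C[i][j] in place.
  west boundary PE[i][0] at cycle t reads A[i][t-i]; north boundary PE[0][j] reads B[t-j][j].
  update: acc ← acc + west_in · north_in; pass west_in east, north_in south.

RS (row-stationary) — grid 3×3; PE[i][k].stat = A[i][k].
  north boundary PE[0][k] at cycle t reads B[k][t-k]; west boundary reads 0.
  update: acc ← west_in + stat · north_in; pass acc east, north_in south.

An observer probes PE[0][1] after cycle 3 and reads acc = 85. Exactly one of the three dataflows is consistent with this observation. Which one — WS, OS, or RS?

dataflow = OS

— WS: 3×3; PE[0][1] trace:
  [0] (0,1) acc=0 (h:0 v:0)
  [1] (0,1) acc=48 (h:8 v:48)
  [2] (0,1) acc=36 (h:6 v:36)
  [3] (0,1) acc=12 (h:2 v:12)
— OS: 3×3; PE[0][1] trace:
  [0] (0,1) acc=0 (h:0 v:0)
  [1] (0,1) acc=48 (h:8 v:6)
  [2] (0,1) acc=60 (h:3 v:4)
  [3] (0,1) acc=85 (h:5 v:5)
— RS: 3×3; PE[0][1] trace:
  [0] (0,1) acc=0 (h:0 v:0)
  [1] (0,1) acc=80 (h:80 v:8)
  [2] (0,1) acc=60 (h:60 v:4)
  [3] (0,1) acc=22 (h:22 v:2)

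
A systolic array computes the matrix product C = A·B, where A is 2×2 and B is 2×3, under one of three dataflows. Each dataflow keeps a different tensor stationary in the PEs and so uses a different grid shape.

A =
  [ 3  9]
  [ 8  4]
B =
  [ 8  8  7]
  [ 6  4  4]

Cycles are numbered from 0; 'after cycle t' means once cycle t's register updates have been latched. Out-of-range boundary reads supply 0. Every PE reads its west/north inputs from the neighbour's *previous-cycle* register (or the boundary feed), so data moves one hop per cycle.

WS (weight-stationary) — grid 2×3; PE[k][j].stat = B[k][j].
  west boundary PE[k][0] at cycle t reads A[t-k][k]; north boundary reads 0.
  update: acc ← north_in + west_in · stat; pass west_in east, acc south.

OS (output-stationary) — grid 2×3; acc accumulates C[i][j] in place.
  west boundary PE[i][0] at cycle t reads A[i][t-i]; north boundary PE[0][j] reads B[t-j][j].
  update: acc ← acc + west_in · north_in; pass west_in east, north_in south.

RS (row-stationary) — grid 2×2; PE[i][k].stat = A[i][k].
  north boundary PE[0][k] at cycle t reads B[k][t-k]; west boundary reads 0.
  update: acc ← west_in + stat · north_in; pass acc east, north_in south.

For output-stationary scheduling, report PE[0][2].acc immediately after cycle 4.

OS (2×3). Following PE[0][2] plus its west/north inputs:
  [0] (0,1) acc=0 (h:0 v:0)
  [0] (0,2) acc=0 (h:0 v:0)
  [1] (0,1) acc=24 (h:3 v:8)
  [1] (0,2) acc=0 (h:0 v:0)
  [2] (0,1) acc=60 (h:9 v:4)
  [2] (0,2) acc=21 (h:3 v:7)
  [3] (0,1) acc=60 (h:0 v:0)
  [3] (0,2) acc=57 (h:9 v:4)
  [4] (0,1) acc=60 (h:0 v:0)
  [4] (0,2) acc=57 (h:0 v:0)

PE[0][2].acc = 57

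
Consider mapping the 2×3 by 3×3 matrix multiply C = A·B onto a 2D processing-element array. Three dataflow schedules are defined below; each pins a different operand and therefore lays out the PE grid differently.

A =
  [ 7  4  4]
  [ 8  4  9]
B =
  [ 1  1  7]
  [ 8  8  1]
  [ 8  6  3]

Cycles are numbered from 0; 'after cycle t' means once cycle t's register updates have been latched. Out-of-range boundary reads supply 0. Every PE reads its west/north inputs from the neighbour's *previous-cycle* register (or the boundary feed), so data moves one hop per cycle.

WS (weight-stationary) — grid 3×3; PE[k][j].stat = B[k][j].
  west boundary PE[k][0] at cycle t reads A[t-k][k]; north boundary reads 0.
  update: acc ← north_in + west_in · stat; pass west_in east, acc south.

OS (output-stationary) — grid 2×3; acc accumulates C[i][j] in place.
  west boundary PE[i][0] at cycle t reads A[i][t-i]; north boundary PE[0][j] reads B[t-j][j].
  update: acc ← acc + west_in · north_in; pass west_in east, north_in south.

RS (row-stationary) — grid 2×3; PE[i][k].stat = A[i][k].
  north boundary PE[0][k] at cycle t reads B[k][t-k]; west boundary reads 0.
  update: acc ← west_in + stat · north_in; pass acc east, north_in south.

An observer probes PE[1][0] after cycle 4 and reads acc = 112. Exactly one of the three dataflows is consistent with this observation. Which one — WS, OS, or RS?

dataflow = OS

WS (3×3 grid), PE[1][0]:
  step 0 · PE1,0: acc=0; fwd→0 fwd↓0
  step 1 · PE1,0: acc=39; fwd→4 fwd↓39
  step 2 · PE1,0: acc=40; fwd→4 fwd↓40
  step 3 · PE1,0: acc=0; fwd→0 fwd↓0
  step 4 · PE1,0: acc=0; fwd→0 fwd↓0
OS (2×3 grid), PE[1][0]:
  step 0 · PE1,0: acc=0; fwd→0 fwd↓0
  step 1 · PE1,0: acc=8; fwd→8 fwd↓1
  step 2 · PE1,0: acc=40; fwd→4 fwd↓8
  step 3 · PE1,0: acc=112; fwd→9 fwd↓8
  step 4 · PE1,0: acc=112; fwd→0 fwd↓0
RS (2×3 grid), PE[1][0]:
  step 0 · PE1,0: acc=0; fwd→0 fwd↓0
  step 1 · PE1,0: acc=8; fwd→8 fwd↓1
  step 2 · PE1,0: acc=8; fwd→8 fwd↓1
  step 3 · PE1,0: acc=56; fwd→56 fwd↓7
  step 4 · PE1,0: acc=0; fwd→0 fwd↓0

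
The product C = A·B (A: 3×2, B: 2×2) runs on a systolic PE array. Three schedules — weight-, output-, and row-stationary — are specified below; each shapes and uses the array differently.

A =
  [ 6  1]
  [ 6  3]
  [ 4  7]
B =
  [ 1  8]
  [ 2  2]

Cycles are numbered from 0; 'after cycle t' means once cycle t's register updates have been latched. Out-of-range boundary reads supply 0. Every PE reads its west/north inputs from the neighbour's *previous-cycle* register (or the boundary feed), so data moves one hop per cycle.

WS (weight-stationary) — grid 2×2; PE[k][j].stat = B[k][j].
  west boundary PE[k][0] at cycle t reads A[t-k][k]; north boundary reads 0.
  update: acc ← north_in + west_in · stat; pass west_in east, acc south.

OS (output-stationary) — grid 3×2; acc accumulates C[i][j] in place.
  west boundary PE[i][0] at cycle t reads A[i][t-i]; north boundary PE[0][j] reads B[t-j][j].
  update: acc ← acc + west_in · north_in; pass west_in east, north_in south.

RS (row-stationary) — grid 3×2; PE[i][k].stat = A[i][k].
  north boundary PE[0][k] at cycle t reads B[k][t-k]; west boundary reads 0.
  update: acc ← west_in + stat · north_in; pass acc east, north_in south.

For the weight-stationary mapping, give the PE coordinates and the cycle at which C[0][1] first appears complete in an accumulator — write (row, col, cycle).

WS — PE[1][1] is where C[0][1] collects:
  c0 r1c1: 0 / 0 / 0
  c1 r1c1: 0 / 0 / 0
  c2 r1c1: 50 / 1 / 50

(row, col, cycle) = (1, 1, 2)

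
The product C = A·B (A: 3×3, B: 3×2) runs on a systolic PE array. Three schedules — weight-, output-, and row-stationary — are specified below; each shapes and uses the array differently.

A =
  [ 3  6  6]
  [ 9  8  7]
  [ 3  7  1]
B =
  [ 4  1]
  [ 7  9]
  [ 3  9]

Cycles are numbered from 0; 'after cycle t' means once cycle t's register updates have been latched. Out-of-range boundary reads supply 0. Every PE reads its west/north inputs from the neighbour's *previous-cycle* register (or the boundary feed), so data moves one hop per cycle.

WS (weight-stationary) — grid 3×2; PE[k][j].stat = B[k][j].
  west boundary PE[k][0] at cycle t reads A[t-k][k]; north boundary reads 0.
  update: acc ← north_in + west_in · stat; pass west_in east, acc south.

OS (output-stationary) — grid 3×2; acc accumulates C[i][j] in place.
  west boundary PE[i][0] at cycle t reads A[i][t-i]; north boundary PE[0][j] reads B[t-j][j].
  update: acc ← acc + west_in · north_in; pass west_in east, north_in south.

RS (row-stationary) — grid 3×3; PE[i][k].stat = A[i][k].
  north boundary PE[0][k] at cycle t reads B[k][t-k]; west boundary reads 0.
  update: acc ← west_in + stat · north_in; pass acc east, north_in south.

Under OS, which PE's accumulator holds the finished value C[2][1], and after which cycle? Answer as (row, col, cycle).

(row, col, cycle) = (2, 1, 5)

OS — PE[2][1] is where C[2][1] collects:
  c0 r2c1: 0 / 0 / 0
  c1 r2c1: 0 / 0 / 0
  c2 r2c1: 0 / 0 / 0
  c3 r2c1: 3 / 3 / 1
  c4 r2c1: 66 / 7 / 9
  c5 r2c1: 75 / 1 / 9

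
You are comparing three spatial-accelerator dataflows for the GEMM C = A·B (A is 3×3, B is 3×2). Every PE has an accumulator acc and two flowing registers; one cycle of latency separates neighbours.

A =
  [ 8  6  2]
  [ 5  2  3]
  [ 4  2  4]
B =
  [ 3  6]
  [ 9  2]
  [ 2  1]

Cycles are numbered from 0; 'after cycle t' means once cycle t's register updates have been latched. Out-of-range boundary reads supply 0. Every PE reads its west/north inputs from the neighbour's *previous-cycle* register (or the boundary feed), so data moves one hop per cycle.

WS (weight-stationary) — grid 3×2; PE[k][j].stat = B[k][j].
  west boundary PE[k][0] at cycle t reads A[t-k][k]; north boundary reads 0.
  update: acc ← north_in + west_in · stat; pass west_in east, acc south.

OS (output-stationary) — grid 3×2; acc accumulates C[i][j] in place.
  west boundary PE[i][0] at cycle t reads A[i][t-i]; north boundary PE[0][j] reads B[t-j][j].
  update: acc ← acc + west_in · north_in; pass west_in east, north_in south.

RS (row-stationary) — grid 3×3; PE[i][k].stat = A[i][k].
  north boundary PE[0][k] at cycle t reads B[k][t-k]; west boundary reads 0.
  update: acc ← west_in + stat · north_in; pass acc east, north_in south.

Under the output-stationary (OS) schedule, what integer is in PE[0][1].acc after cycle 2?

PE[0][1].acc = 60

Tracing OS — 3×2 array, target PE[0][1]:
  [0] (0,0) acc=24 (h:8 v:3)
  [0] (0,1) acc=0 (h:0 v:0)
  [1] (0,0) acc=78 (h:6 v:9)
  [1] (0,1) acc=48 (h:8 v:6)
  [2] (0,0) acc=82 (h:2 v:2)
  [2] (0,1) acc=60 (h:6 v:2)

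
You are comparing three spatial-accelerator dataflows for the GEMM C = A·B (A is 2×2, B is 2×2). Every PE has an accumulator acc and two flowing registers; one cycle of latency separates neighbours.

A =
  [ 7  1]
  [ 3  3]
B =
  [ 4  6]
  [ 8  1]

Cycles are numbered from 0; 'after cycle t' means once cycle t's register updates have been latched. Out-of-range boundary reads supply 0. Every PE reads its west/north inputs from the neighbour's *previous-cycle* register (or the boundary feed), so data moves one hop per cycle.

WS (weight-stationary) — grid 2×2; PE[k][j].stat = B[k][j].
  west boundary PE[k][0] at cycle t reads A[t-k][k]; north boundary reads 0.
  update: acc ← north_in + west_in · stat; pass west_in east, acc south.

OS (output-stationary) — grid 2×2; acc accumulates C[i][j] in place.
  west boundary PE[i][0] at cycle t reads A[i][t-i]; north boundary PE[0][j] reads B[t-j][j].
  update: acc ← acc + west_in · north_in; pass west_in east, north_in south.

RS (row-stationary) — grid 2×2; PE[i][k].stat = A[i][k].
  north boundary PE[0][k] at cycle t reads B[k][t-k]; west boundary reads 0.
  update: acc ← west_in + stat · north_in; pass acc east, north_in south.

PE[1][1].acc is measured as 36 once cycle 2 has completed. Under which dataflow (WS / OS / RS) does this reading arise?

dataflow = RS

WS [2×2] PE[1][1] across cycles:
  step 0 · PE1,1: acc=0; fwd→0 fwd↓0
  step 1 · PE1,1: acc=0; fwd→0 fwd↓0
  step 2 · PE1,1: acc=43; fwd→1 fwd↓43
OS [2×2] PE[1][1] across cycles:
  step 0 · PE1,1: acc=0; fwd→0 fwd↓0
  step 1 · PE1,1: acc=0; fwd→0 fwd↓0
  step 2 · PE1,1: acc=18; fwd→3 fwd↓6
RS [2×2] PE[1][1] across cycles:
  step 0 · PE1,1: acc=0; fwd→0 fwd↓0
  step 1 · PE1,1: acc=0; fwd→0 fwd↓0
  step 2 · PE1,1: acc=36; fwd→36 fwd↓8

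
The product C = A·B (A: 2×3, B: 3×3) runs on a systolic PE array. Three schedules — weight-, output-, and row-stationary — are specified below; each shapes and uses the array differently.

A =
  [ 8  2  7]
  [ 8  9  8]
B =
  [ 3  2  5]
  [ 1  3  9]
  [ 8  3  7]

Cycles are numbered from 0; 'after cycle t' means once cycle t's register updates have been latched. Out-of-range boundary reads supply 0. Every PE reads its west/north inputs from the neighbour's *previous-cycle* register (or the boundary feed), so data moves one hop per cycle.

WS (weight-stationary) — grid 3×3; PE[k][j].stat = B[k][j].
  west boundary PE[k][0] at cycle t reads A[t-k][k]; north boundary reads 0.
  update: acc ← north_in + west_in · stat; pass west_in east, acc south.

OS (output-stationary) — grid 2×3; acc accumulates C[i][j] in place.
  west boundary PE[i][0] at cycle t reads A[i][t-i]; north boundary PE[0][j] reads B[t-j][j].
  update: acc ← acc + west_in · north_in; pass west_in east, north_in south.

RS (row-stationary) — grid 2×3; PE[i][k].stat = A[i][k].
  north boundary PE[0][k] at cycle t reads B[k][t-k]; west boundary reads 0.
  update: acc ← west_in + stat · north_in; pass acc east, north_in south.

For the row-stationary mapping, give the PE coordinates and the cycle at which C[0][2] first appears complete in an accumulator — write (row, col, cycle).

Under RS, C[0][2] lands at PE[0][2]:
  @0  [0,2]  acc 0  |  →0  ↓0
  @1  [0,2]  acc 0  |  →0  ↓0
  @2  [0,2]  acc 82  |  →82  ↓8
  @3  [0,2]  acc 43  |  →43  ↓3
  @4  [0,2]  acc 107  |  →107  ↓7

(row, col, cycle) = (0, 2, 4)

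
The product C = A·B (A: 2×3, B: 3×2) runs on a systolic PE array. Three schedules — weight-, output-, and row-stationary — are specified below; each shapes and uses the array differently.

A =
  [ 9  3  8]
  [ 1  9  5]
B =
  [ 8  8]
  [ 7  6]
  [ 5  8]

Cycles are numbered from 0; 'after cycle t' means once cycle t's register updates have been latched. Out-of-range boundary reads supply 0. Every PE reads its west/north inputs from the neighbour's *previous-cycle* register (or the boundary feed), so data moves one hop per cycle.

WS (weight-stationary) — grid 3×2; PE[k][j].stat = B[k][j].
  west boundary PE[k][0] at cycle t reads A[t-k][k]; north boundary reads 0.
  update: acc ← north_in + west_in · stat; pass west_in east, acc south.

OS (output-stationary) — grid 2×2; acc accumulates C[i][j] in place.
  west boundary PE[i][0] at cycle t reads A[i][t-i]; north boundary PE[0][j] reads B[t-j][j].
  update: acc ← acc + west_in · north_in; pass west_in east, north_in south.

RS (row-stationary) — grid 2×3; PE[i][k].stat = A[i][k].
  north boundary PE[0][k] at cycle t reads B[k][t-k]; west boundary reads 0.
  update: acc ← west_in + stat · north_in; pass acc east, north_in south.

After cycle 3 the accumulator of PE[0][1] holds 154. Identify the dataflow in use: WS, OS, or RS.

dataflow = OS

WS (3×2 grid), PE[0][1]:
  [0] (0,1) acc=0 (h:0 v:0)
  [1] (0,1) acc=72 (h:9 v:72)
  [2] (0,1) acc=8 (h:1 v:8)
  [3] (0,1) acc=0 (h:0 v:0)
OS (2×2 grid), PE[0][1]:
  [0] (0,1) acc=0 (h:0 v:0)
  [1] (0,1) acc=72 (h:9 v:8)
  [2] (0,1) acc=90 (h:3 v:6)
  [3] (0,1) acc=154 (h:8 v:8)
RS (2×3 grid), PE[0][1]:
  [0] (0,1) acc=0 (h:0 v:0)
  [1] (0,1) acc=93 (h:93 v:7)
  [2] (0,1) acc=90 (h:90 v:6)
  [3] (0,1) acc=0 (h:0 v:0)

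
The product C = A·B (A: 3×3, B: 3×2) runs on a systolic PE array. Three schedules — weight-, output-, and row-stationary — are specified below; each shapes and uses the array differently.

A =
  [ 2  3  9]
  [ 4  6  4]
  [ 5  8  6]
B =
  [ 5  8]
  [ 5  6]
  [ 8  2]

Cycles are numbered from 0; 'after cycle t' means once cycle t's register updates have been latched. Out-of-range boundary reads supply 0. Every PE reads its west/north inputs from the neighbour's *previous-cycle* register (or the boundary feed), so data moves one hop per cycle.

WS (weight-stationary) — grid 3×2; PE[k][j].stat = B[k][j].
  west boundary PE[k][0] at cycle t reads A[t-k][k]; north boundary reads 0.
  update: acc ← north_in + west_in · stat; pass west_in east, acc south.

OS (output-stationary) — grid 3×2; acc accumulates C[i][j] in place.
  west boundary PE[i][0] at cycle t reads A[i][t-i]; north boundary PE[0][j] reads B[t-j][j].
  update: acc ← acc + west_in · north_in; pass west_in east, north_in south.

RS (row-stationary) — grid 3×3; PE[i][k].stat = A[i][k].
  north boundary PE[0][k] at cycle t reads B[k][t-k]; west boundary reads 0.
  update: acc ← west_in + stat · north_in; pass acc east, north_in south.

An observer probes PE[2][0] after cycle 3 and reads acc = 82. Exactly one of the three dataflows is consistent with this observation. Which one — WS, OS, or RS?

WS (3×2 grid), PE[2][0]:
  [0] (2,0) acc=0 (h:0 v:0)
  [1] (2,0) acc=0 (h:0 v:0)
  [2] (2,0) acc=97 (h:9 v:97)
  [3] (2,0) acc=82 (h:4 v:82)
OS (3×2 grid), PE[2][0]:
  [0] (2,0) acc=0 (h:0 v:0)
  [1] (2,0) acc=0 (h:0 v:0)
  [2] (2,0) acc=25 (h:5 v:5)
  [3] (2,0) acc=65 (h:8 v:5)
RS (3×3 grid), PE[2][0]:
  [0] (2,0) acc=0 (h:0 v:0)
  [1] (2,0) acc=0 (h:0 v:0)
  [2] (2,0) acc=25 (h:25 v:5)
  [3] (2,0) acc=40 (h:40 v:8)

dataflow = WS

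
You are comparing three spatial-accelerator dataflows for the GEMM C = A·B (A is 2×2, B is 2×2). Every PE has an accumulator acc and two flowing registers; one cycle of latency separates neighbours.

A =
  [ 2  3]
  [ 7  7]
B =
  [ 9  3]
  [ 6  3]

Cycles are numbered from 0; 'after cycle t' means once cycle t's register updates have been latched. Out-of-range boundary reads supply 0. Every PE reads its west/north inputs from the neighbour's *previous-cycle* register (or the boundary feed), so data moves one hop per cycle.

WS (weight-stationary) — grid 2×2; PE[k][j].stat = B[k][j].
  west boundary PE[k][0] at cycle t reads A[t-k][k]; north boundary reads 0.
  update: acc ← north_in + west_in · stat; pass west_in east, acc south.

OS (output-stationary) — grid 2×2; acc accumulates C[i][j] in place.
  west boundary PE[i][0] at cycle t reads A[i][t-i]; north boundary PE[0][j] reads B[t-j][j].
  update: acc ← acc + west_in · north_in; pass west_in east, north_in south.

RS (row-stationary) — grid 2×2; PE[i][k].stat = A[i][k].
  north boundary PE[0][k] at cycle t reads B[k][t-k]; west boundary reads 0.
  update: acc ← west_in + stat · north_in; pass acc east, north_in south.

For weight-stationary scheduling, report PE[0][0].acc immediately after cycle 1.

PE[0][0].acc = 63

WS (2×2). Following PE[0][0] plus its west/north inputs:
  after 0 — PE[0][0] acc=18, pass-E 2, pass-S 18
  after 1 — PE[0][0] acc=63, pass-E 7, pass-S 63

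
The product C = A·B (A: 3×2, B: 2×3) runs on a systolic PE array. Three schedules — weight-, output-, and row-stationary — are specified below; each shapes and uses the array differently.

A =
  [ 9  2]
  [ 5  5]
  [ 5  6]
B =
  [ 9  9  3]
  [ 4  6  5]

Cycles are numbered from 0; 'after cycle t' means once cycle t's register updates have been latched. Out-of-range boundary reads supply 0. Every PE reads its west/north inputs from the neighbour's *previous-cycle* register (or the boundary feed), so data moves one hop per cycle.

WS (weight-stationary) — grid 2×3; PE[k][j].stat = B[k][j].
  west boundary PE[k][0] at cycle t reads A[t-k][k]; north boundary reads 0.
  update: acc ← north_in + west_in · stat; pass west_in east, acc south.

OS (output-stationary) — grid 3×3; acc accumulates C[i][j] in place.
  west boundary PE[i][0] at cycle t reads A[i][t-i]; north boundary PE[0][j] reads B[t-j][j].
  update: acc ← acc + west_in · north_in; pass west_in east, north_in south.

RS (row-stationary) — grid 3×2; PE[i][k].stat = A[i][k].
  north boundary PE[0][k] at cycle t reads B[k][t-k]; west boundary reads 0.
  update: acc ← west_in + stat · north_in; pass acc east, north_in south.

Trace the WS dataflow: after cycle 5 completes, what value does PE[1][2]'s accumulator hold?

PE[1][2].acc = 45

Tracing WS — 2×3 array, target PE[1][2]:
  t=0 PE[0][2]: acc=0 h=0 v=0
  t=0 PE[1][1]: acc=0 h=0 v=0
  t=0 PE[1][2]: acc=0 h=0 v=0
  t=1 PE[0][2]: acc=0 h=0 v=0
  t=1 PE[1][1]: acc=0 h=0 v=0
  t=1 PE[1][2]: acc=0 h=0 v=0
  t=2 PE[0][2]: acc=27 h=9 v=27
  t=2 PE[1][1]: acc=93 h=2 v=93
  t=2 PE[1][2]: acc=0 h=0 v=0
  t=3 PE[0][2]: acc=15 h=5 v=15
  t=3 PE[1][1]: acc=75 h=5 v=75
  t=3 PE[1][2]: acc=37 h=2 v=37
  t=4 PE[0][2]: acc=15 h=5 v=15
  t=4 PE[1][1]: acc=81 h=6 v=81
  t=4 PE[1][2]: acc=40 h=5 v=40
  t=5 PE[0][2]: acc=0 h=0 v=0
  t=5 PE[1][1]: acc=0 h=0 v=0
  t=5 PE[1][2]: acc=45 h=6 v=45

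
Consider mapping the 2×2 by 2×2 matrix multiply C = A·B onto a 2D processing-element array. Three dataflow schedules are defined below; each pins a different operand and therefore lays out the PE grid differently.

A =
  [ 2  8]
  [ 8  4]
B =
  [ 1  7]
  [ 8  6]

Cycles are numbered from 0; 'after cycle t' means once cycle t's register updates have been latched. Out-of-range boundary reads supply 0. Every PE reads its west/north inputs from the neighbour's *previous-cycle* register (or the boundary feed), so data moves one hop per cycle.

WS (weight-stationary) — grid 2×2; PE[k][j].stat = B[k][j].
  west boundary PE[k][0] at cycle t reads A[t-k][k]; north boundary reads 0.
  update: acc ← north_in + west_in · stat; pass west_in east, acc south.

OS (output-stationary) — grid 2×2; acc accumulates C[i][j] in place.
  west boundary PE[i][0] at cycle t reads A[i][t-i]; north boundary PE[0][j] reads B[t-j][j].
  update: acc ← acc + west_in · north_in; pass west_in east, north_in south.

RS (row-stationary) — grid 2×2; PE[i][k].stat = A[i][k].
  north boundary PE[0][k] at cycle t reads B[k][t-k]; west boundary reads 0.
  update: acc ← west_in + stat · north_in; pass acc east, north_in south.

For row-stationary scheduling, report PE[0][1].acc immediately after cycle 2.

PE[0][1].acc = 62

RS on a 2×2 grid — tracing PE[0][1] and its feeders:
  step 0 · PE0,0: acc=2; fwd→2 fwd↓1
  step 0 · PE0,1: acc=0; fwd→0 fwd↓0
  step 1 · PE0,0: acc=14; fwd→14 fwd↓7
  step 1 · PE0,1: acc=66; fwd→66 fwd↓8
  step 2 · PE0,0: acc=0; fwd→0 fwd↓0
  step 2 · PE0,1: acc=62; fwd→62 fwd↓6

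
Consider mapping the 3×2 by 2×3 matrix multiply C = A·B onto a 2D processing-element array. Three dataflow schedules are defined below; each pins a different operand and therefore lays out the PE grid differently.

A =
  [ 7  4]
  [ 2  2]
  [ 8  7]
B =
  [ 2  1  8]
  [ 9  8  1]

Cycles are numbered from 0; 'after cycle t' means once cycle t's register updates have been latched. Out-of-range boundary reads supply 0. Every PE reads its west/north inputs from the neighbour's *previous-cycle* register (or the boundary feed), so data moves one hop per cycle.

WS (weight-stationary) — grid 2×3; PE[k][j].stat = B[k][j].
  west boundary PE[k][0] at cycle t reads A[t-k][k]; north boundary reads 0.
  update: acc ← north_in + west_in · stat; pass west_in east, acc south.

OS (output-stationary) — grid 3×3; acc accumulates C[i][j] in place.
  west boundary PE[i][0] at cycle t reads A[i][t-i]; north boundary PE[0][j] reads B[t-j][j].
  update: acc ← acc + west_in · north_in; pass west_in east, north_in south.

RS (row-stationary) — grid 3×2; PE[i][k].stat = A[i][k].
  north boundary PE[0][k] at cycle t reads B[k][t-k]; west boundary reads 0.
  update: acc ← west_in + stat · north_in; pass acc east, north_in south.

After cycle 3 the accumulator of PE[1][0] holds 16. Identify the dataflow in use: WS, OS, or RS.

dataflow = RS

Under WS (2×3), PE[1][0]:
  t=0 PE[1][0]: acc=0 h=0 v=0
  t=1 PE[1][0]: acc=50 h=4 v=50
  t=2 PE[1][0]: acc=22 h=2 v=22
  t=3 PE[1][0]: acc=79 h=7 v=79
Under OS (3×3), PE[1][0]:
  t=0 PE[1][0]: acc=0 h=0 v=0
  t=1 PE[1][0]: acc=4 h=2 v=2
  t=2 PE[1][0]: acc=22 h=2 v=9
  t=3 PE[1][0]: acc=22 h=0 v=0
Under RS (3×2), PE[1][0]:
  t=0 PE[1][0]: acc=0 h=0 v=0
  t=1 PE[1][0]: acc=4 h=4 v=2
  t=2 PE[1][0]: acc=2 h=2 v=1
  t=3 PE[1][0]: acc=16 h=16 v=8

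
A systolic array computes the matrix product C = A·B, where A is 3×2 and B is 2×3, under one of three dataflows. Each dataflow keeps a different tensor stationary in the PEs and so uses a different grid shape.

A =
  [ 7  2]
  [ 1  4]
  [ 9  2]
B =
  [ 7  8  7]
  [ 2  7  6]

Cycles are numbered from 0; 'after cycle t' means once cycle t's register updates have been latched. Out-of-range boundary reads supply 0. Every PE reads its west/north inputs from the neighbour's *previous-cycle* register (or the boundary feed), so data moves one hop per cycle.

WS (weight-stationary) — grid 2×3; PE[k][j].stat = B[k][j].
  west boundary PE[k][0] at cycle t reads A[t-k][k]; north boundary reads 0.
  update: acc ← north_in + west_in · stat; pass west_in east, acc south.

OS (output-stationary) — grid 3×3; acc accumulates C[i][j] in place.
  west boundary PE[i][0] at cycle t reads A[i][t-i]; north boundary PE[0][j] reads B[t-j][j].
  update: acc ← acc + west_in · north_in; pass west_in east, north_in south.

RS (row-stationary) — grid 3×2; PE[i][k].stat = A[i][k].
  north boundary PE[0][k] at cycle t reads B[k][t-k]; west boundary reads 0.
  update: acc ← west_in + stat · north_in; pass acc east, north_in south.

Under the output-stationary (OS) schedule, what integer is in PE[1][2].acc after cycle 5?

PE[1][2].acc = 31

OS 3×3: PE[1][2] cycle-by-cycle (with neighbour feeds):
  after 0 — PE[0][2] acc=0, pass-E 0, pass-S 0
  after 0 — PE[1][1] acc=0, pass-E 0, pass-S 0
  after 0 — PE[1][2] acc=0, pass-E 0, pass-S 0
  after 1 — PE[0][2] acc=0, pass-E 0, pass-S 0
  after 1 — PE[1][1] acc=0, pass-E 0, pass-S 0
  after 1 — PE[1][2] acc=0, pass-E 0, pass-S 0
  after 2 — PE[0][2] acc=49, pass-E 7, pass-S 7
  after 2 — PE[1][1] acc=8, pass-E 1, pass-S 8
  after 2 — PE[1][2] acc=0, pass-E 0, pass-S 0
  after 3 — PE[0][2] acc=61, pass-E 2, pass-S 6
  after 3 — PE[1][1] acc=36, pass-E 4, pass-S 7
  after 3 — PE[1][2] acc=7, pass-E 1, pass-S 7
  after 4 — PE[0][2] acc=61, pass-E 0, pass-S 0
  after 4 — PE[1][1] acc=36, pass-E 0, pass-S 0
  after 4 — PE[1][2] acc=31, pass-E 4, pass-S 6
  after 5 — PE[0][2] acc=61, pass-E 0, pass-S 0
  after 5 — PE[1][1] acc=36, pass-E 0, pass-S 0
  after 5 — PE[1][2] acc=31, pass-E 0, pass-S 0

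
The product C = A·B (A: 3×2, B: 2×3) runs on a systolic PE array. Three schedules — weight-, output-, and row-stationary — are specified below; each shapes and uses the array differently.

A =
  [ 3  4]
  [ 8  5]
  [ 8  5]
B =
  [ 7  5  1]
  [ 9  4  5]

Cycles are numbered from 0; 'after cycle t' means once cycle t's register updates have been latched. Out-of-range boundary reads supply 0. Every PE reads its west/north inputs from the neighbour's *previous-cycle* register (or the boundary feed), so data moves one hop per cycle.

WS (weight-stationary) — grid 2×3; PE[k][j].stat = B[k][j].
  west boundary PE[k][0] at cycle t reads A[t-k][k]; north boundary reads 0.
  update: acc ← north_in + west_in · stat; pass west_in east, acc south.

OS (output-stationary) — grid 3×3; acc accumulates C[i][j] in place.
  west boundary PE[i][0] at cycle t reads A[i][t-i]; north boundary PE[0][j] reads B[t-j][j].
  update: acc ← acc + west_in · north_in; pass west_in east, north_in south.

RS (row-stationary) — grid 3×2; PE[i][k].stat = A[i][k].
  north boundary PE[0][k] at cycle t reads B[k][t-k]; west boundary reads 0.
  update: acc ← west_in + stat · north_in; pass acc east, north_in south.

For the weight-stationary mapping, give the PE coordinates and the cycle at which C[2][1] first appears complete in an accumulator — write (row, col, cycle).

WS: C[2][1] accumulates in PE[1][1]:
  cycle 0: PE[1][1] → acc 0, east 0, south 0
  cycle 1: PE[1][1] → acc 0, east 0, south 0
  cycle 2: PE[1][1] → acc 31, east 4, south 31
  cycle 3: PE[1][1] → acc 60, east 5, south 60
  cycle 4: PE[1][1] → acc 60, east 5, south 60

(row, col, cycle) = (1, 1, 4)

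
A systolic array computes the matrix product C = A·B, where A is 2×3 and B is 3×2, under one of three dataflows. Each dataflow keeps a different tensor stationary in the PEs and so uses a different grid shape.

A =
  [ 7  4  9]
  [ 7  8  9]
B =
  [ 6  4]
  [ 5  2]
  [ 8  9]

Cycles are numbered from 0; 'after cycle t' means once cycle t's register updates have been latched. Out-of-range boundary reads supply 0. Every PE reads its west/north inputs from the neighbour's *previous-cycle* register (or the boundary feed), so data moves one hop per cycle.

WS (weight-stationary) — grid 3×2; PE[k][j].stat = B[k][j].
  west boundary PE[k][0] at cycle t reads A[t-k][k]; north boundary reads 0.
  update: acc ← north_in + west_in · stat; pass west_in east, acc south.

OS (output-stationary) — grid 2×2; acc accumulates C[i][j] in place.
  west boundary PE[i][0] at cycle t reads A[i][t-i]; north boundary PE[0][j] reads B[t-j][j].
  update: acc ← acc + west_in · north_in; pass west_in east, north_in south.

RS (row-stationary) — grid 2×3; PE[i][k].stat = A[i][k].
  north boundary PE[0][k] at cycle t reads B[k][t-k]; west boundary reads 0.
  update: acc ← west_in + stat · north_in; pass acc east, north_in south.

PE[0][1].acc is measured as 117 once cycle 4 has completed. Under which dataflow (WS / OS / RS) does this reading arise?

dataflow = OS

Under WS (3×2), PE[0][1]:
  c0 r0c1: 0 / 0 / 0
  c1 r0c1: 28 / 7 / 28
  c2 r0c1: 28 / 7 / 28
  c3 r0c1: 0 / 0 / 0
  c4 r0c1: 0 / 0 / 0
Under OS (2×2), PE[0][1]:
  c0 r0c1: 0 / 0 / 0
  c1 r0c1: 28 / 7 / 4
  c2 r0c1: 36 / 4 / 2
  c3 r0c1: 117 / 9 / 9
  c4 r0c1: 117 / 0 / 0
Under RS (2×3), PE[0][1]:
  c0 r0c1: 0 / 0 / 0
  c1 r0c1: 62 / 62 / 5
  c2 r0c1: 36 / 36 / 2
  c3 r0c1: 0 / 0 / 0
  c4 r0c1: 0 / 0 / 0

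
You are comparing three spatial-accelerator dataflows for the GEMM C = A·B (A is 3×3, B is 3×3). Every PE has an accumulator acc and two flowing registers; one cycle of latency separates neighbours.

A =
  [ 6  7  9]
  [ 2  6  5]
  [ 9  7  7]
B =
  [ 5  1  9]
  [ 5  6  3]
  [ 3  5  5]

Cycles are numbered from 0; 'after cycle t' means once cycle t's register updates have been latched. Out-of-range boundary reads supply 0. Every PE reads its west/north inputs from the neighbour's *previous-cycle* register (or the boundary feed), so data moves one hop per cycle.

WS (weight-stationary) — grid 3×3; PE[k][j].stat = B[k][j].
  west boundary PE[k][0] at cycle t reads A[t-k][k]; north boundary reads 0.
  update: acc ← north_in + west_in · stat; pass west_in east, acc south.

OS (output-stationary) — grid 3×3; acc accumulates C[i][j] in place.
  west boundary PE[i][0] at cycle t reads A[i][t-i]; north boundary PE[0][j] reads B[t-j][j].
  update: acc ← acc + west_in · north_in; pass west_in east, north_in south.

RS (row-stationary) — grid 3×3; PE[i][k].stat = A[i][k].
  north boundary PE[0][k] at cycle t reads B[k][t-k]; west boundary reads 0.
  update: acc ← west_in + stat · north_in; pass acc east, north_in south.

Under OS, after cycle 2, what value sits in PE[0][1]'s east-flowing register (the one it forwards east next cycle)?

register = 7

Tracing OS — 3×3 array, target PE[0][1]:
  @0  [0,0]  acc 30  |  →6  ↓5
  @0  [0,1]  acc 0  |  →0  ↓0
  @1  [0,0]  acc 65  |  →7  ↓5
  @1  [0,1]  acc 6  |  →6  ↓1
  @2  [0,0]  acc 92  |  →9  ↓3
  @2  [0,1]  acc 48  |  →7  ↓6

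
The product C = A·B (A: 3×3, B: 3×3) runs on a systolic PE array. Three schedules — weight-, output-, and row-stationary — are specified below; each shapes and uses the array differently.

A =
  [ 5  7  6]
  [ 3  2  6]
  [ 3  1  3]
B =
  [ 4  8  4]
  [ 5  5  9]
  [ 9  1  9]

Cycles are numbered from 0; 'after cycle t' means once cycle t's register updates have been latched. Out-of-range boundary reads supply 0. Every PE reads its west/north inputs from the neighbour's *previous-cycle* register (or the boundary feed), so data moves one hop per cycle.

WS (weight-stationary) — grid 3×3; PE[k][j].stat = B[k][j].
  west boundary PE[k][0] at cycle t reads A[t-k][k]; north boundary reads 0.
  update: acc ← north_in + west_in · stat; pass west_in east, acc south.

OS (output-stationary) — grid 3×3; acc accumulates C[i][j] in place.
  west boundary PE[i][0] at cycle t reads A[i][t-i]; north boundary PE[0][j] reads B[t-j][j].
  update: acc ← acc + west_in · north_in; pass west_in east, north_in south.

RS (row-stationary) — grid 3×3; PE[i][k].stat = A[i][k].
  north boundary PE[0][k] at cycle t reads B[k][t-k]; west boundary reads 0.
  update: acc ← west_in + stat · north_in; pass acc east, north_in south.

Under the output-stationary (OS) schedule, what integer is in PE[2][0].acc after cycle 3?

OS 3×3: PE[2][0] cycle-by-cycle (with neighbour feeds):
  0: (1,0).acc=0  regs=<0,0>
  0: (2,0).acc=0  regs=<0,0>
  1: (1,0).acc=12  regs=<3,4>
  1: (2,0).acc=0  regs=<0,0>
  2: (1,0).acc=22  regs=<2,5>
  2: (2,0).acc=12  regs=<3,4>
  3: (1,0).acc=76  regs=<6,9>
  3: (2,0).acc=17  regs=<1,5>

PE[2][0].acc = 17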